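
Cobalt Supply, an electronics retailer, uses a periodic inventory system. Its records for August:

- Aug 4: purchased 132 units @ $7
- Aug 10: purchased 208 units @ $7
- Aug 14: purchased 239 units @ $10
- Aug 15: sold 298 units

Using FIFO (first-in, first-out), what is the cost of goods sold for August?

Aug 15, 298 sold [FIFO — oldest first]: 132 @ $7 + 166 @ $7 = $2,086
Ending inventory: 42 @ $7 + 239 @ $10 = $2,684

COGS = $2,086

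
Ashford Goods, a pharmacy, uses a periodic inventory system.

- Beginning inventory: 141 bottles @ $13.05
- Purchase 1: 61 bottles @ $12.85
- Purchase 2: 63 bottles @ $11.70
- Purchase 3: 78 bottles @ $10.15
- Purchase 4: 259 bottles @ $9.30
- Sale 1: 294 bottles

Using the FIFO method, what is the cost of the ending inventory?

Sale 1 (294) [FIFO — oldest first]: 141 @ $13.05 + 61 @ $12.85 + 63 @ $11.70 + 29 @ $10.15 = $3,655.35
Ending inventory: 49 @ $10.15 + 259 @ $9.30 = $2,906.05

Ending inventory = $2,906.05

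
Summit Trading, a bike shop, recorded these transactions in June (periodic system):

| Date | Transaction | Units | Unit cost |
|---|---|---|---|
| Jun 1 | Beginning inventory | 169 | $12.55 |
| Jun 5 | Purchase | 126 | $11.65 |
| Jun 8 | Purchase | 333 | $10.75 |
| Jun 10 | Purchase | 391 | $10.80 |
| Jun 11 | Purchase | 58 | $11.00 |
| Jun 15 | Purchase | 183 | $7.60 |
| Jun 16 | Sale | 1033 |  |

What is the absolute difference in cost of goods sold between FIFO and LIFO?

$921.85

FIFO COGS: 169 @ $12.55 + 126 @ $11.65 + 333 @ $10.75 + 391 @ $10.80 + 14 @ $11.00 = $11,545.40
LIFO COGS: 183 @ $7.60 + 58 @ $11.00 + 391 @ $10.80 + 333 @ $10.75 + 68 @ $11.65 = $10,623.55
Difference = |$11,545.40 − $10,623.55| = $921.85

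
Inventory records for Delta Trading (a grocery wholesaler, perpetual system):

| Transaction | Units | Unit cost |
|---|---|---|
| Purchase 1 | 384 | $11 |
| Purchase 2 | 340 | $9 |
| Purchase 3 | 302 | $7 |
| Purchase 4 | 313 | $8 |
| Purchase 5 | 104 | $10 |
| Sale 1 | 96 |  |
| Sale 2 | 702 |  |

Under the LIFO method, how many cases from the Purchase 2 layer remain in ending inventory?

Sale 1 (96) [LIFO — newest first]: 96 @ $10 = $960
Sale 2 (702) [LIFO — newest first]: 8 @ $10 + 313 @ $8 + 302 @ $7 + 79 @ $9 = $5,409
Total COGS = $960 + $5,409 = $6,369
Ending inventory: 384 @ $11 + 261 @ $9 = $6,573
Check: goods available $12,942 = COGS $6,369 + ending $6,573

261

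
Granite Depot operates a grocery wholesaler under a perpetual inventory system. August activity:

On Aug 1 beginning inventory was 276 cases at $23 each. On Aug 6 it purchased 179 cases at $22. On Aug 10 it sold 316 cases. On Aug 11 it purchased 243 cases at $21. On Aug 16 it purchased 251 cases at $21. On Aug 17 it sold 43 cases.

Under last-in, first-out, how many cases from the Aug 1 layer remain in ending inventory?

Aug 10, 316 sold [LIFO — newest first]: 179 @ $22 + 137 @ $23 = $7,089
Aug 17, 43 sold [LIFO — newest first]: 43 @ $21 = $903
Total COGS = $7,089 + $903 = $7,992
Ending inventory: 139 @ $23 + 243 @ $21 + 208 @ $21 = $12,668

139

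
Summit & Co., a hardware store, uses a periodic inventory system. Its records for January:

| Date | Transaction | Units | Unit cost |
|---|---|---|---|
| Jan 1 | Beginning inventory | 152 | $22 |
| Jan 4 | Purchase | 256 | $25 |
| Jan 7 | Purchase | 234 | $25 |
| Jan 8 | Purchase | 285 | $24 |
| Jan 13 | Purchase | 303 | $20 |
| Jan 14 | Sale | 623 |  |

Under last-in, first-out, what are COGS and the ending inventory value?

COGS = $13,775; ending inventory = $14,719

Jan 14, 623 sold [LIFO — newest first]: 303 @ $20 + 285 @ $24 + 35 @ $25 = $13,775
Ending inventory: 152 @ $22 + 256 @ $25 + 199 @ $25 = $14,719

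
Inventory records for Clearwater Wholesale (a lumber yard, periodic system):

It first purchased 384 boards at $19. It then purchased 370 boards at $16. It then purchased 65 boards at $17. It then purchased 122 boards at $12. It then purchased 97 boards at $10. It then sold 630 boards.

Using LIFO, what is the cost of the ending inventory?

Sale 1 (630) [LIFO — newest first]: 97 @ $10 + 122 @ $12 + 65 @ $17 + 346 @ $16 = $9,075
Ending inventory: 384 @ $19 + 24 @ $16 = $7,680

Ending inventory = $7,680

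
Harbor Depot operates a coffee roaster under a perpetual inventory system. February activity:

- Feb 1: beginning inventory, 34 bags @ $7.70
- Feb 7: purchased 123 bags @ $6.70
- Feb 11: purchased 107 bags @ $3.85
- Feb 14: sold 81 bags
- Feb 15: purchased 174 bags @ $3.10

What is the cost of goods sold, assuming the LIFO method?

Feb 14, 81 sold [LIFO — newest first]: 81 @ $3.85 = $311.85
Ending inventory: 34 @ $7.70 + 123 @ $6.70 + 26 @ $3.85 + 174 @ $3.10 = $1,725.40

COGS = $311.85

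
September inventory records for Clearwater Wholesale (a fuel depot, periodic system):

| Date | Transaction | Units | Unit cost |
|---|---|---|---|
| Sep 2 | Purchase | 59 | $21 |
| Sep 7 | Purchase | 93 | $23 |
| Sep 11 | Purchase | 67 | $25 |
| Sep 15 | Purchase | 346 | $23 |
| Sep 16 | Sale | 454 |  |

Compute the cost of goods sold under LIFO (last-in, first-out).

COGS = $10,576

Sep 16, 454 sold [LIFO — newest first]: 346 @ $23 + 67 @ $25 + 41 @ $23 = $10,576
Ending inventory: 59 @ $21 + 52 @ $23 = $2,435
Check: goods available $13,011 = COGS $10,576 + ending $2,435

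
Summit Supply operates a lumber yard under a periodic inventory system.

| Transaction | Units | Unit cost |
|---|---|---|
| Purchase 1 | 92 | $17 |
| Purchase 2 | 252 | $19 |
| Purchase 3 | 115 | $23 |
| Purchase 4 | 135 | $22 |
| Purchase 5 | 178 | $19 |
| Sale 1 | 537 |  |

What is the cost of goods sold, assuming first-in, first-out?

Sale 1 (537) [FIFO — oldest first]: 92 @ $17 + 252 @ $19 + 115 @ $23 + 78 @ $22 = $10,713
Ending inventory: 57 @ $22 + 178 @ $19 = $4,636

COGS = $10,713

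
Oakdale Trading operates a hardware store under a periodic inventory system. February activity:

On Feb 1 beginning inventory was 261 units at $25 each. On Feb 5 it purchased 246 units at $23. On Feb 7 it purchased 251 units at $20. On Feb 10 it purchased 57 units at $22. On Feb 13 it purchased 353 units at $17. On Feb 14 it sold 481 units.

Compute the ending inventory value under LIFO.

Ending inventory = $15,783

Feb 14, 481 sold [LIFO — newest first]: 353 @ $17 + 57 @ $22 + 71 @ $20 = $8,675
Ending inventory: 261 @ $25 + 246 @ $23 + 180 @ $20 = $15,783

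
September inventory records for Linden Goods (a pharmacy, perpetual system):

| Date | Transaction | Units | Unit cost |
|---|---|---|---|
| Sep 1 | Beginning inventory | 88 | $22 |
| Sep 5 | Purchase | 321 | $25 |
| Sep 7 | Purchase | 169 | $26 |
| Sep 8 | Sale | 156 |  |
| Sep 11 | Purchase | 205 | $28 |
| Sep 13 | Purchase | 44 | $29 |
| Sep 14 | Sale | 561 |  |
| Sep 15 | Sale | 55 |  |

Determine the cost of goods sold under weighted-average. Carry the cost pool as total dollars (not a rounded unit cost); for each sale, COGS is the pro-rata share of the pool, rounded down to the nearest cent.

After Sep 1: 88 on hand, pool $1,936.00 (≈ $22.0000 each)
After Sep 5: 409 on hand, pool $9,961.00 (≈ $24.3545 each)
After Sep 7: 578 on hand, pool $14,355.00 (≈ $24.8356 each)
Sep 8, sell 156: 156/578 × $14,355.00 → $3,874.35
After Sep 11: 627 on hand, pool $16,220.65 (≈ $25.8703 each)
After Sep 13: 671 on hand, pool $17,496.65 (≈ $26.0755 each)
Sep 14, sell 561: 561/671 × $17,496.65 → $14,628.34
Sep 15, sell 55: 55/110 × $2,868.31 → $1,434.15
Total COGS = $3,874.35 + $14,628.34 + $1,434.15 = $19,936.84
Ending inventory (cost pool remaining) = $1,434.16

COGS = $19,936.84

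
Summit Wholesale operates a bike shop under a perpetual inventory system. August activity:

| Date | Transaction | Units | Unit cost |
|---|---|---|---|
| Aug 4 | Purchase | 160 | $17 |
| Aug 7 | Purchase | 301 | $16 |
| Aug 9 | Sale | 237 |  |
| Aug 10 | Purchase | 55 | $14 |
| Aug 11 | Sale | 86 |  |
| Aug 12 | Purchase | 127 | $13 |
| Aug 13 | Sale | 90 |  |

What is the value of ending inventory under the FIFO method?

Aug 9, 237 sold [FIFO — oldest first]: 160 @ $17 + 77 @ $16 = $3,952
Aug 11, 86 sold [FIFO — oldest first]: 86 @ $16 = $1,376
Aug 13, 90 sold [FIFO — oldest first]: 90 @ $16 = $1,440
Total COGS = $3,952 + $1,376 + $1,440 = $6,768
Ending inventory: 48 @ $16 + 55 @ $14 + 127 @ $13 = $3,189

Ending inventory = $3,189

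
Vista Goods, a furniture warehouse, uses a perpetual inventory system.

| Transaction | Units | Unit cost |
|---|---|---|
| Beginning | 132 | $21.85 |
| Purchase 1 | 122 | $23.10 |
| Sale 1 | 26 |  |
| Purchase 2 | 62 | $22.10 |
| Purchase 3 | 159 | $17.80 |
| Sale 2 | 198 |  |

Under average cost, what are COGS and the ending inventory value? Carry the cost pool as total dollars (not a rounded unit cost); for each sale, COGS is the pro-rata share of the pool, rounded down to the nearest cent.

After Beginning: 132 on hand, pool $2,884.20 (≈ $21.8500 each)
After Purchase 1: 254 on hand, pool $5,702.40 (≈ $22.4504 each)
Sale 1, sell 26: 26/254 × $5,702.40 → $583.71
After Purchase 2: 290 on hand, pool $6,488.89 (≈ $22.3755 each)
After Purchase 3: 449 on hand, pool $9,319.09 (≈ $20.7552 each)
Sale 2, sell 198: 198/449 × $9,319.09 → $4,109.53
Total COGS = $583.71 + $4,109.53 = $4,693.24
Ending inventory (cost pool remaining) = $5,209.56
Check: goods available $9,902.80 = COGS $4,693.24 + ending $5,209.56

COGS = $4,693.24; ending inventory = $5,209.56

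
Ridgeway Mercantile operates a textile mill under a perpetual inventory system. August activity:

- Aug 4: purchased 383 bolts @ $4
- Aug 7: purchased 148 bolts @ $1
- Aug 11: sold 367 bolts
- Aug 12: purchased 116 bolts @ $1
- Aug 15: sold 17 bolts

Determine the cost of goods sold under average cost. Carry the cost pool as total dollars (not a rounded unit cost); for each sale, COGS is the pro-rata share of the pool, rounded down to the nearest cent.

After Aug 4: 383 on hand, pool $1,532.00 (≈ $4.0000 each)
After Aug 7: 531 on hand, pool $1,680.00 (≈ $3.1638 each)
Aug 11, sell 367: 367/531 × $1,680.00 → $1,161.12
After Aug 12: 280 on hand, pool $634.88 (≈ $2.2674 each)
Aug 15, sell 17: 17/280 × $634.88 → $38.54
Total COGS = $1,161.12 + $38.54 = $1,199.66
Ending inventory (cost pool remaining) = $596.34

COGS = $1,199.66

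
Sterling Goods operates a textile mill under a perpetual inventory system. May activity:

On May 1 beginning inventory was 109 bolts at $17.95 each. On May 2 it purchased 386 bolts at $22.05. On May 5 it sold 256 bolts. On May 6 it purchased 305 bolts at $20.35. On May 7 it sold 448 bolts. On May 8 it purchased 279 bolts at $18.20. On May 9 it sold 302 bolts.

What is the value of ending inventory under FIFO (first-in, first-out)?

Ending inventory = $1,328.60

May 5, 256 sold [FIFO — oldest first]: 109 @ $17.95 + 147 @ $22.05 = $5,197.90
May 7, 448 sold [FIFO — oldest first]: 239 @ $22.05 + 209 @ $20.35 = $9,523.10
May 9, 302 sold [FIFO — oldest first]: 96 @ $20.35 + 206 @ $18.20 = $5,702.80
Total COGS = $5,197.90 + $9,523.10 + $5,702.80 = $20,423.80
Ending inventory: 73 @ $18.20 = $1,328.60
Check: goods available $21,752.40 = COGS $20,423.80 + ending $1,328.60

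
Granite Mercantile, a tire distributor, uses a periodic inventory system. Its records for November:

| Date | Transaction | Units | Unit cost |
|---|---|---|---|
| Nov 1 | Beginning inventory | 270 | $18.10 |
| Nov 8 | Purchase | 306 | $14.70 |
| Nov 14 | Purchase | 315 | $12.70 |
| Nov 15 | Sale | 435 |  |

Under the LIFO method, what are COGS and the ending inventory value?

COGS = $5,764.50; ending inventory = $7,621.20

Nov 15, 435 sold [LIFO — newest first]: 315 @ $12.70 + 120 @ $14.70 = $5,764.50
Ending inventory: 270 @ $18.10 + 186 @ $14.70 = $7,621.20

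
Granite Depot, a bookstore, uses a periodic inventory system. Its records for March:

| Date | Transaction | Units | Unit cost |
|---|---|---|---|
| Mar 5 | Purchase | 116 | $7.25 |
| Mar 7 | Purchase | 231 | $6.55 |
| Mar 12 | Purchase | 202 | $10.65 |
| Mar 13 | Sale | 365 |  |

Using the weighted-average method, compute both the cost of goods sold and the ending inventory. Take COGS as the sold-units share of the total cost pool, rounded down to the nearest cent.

Mar 13, sell 365: 365/549 × $4,505.35 → $2,995.36
Ending inventory (cost pool remaining) = $1,509.99

COGS = $2,995.36; ending inventory = $1,509.99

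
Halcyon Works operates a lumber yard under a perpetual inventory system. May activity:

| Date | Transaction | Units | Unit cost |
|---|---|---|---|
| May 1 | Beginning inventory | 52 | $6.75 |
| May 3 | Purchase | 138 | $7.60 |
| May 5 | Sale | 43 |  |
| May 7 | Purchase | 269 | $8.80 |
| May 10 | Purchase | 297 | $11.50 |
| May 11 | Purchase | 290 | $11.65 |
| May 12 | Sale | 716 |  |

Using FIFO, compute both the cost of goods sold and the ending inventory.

May 5, 43 sold [FIFO — oldest first]: 43 @ $6.75 = $290.25
May 12, 716 sold [FIFO — oldest first]: 9 @ $6.75 + 138 @ $7.60 + 269 @ $8.80 + 297 @ $11.50 + 3 @ $11.65 = $6,927.20
Total COGS = $290.25 + $6,927.20 = $7,217.45
Ending inventory: 287 @ $11.65 = $3,343.55

COGS = $7,217.45; ending inventory = $3,343.55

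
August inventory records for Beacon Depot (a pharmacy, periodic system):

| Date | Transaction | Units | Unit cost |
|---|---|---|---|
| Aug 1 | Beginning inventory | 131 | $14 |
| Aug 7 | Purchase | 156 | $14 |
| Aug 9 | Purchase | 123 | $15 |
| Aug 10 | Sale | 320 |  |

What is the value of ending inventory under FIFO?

Ending inventory = $1,350

Aug 10, 320 sold [FIFO — oldest first]: 131 @ $14 + 156 @ $14 + 33 @ $15 = $4,513
Ending inventory: 90 @ $15 = $1,350
Check: goods available $5,863 = COGS $4,513 + ending $1,350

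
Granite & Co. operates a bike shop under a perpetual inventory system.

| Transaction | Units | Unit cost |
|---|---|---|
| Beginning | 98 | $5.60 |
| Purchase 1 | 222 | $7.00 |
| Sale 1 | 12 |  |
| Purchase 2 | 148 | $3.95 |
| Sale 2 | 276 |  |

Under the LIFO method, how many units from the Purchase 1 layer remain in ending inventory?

82

Sale 1 (12) [LIFO — newest first]: 12 @ $7.00 = $84.00
Sale 2 (276) [LIFO — newest first]: 148 @ $3.95 + 128 @ $7.00 = $1,480.60
Total COGS = $84.00 + $1,480.60 = $1,564.60
Ending inventory: 98 @ $5.60 + 82 @ $7.00 = $1,122.80
Check: goods available $2,687.40 = COGS $1,564.60 + ending $1,122.80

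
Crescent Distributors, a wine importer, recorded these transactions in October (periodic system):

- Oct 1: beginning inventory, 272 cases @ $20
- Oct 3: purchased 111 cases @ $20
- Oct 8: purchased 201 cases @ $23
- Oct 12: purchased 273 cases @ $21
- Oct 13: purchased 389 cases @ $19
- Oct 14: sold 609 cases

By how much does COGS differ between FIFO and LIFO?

$797

FIFO COGS: 272 @ $20 + 111 @ $20 + 201 @ $23 + 25 @ $21 = $12,808
LIFO COGS: 389 @ $19 + 220 @ $21 = $12,011
Difference = |$12,808 − $12,011| = $797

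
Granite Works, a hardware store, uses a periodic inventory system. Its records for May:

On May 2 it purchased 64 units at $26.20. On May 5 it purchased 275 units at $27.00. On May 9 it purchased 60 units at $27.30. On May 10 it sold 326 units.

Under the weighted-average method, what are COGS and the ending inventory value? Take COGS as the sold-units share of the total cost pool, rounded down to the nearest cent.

May 10, sell 326: 326/399 × $10,739.80 → $8,774.87
Ending inventory (cost pool remaining) = $1,964.93

COGS = $8,774.87; ending inventory = $1,964.93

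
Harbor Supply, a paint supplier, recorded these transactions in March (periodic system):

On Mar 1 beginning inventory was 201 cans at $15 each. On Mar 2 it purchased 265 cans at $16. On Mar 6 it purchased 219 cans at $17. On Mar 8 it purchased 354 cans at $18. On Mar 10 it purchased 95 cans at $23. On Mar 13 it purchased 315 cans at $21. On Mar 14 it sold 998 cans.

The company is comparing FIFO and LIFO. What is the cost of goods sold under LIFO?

COGS = $19,135

FIFO COGS: 201 @ $15 + 265 @ $16 + 219 @ $17 + 313 @ $18 = $16,612
LIFO COGS: 315 @ $21 + 95 @ $23 + 354 @ $18 + 219 @ $17 + 15 @ $16 = $19,135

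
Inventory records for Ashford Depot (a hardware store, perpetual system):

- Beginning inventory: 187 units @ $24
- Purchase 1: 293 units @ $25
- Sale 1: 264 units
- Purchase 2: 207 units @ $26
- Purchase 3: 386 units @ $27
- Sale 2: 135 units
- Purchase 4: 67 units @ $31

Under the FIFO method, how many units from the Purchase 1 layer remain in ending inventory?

Sale 1 (264) [FIFO — oldest first]: 187 @ $24 + 77 @ $25 = $6,413
Sale 2 (135) [FIFO — oldest first]: 135 @ $25 = $3,375
Total COGS = $6,413 + $3,375 = $9,788
Ending inventory: 81 @ $25 + 207 @ $26 + 386 @ $27 + 67 @ $31 = $19,906

81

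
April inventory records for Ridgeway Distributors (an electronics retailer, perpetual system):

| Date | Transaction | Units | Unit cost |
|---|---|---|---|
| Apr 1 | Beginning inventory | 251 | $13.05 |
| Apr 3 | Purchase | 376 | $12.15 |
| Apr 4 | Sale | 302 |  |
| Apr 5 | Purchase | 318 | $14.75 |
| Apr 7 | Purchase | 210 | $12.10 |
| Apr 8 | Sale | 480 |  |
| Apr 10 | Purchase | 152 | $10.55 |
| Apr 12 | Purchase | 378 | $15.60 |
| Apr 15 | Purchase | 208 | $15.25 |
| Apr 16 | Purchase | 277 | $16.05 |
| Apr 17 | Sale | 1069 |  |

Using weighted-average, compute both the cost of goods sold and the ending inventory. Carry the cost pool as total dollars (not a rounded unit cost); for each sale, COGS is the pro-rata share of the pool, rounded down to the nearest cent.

COGS = $25,583.74; ending inventory = $4,609.96

After Apr 1: 251 on hand, pool $3,275.55 (≈ $13.0500 each)
After Apr 3: 627 on hand, pool $7,843.95 (≈ $12.5103 each)
Apr 4, sell 302: 302/627 × $7,843.95 → $3,778.10
After Apr 5: 643 on hand, pool $8,756.35 (≈ $13.6180 each)
After Apr 7: 853 on hand, pool $11,297.35 (≈ $13.2443 each)
Apr 8, sell 480: 480/853 × $11,297.35 → $6,357.24
After Apr 10: 525 on hand, pool $6,543.71 (≈ $12.4642 each)
After Apr 12: 903 on hand, pool $12,440.51 (≈ $13.7769 each)
After Apr 15: 1111 on hand, pool $15,612.51 (≈ $14.0527 each)
After Apr 16: 1388 on hand, pool $20,058.36 (≈ $14.4513 each)
Apr 17, sell 1069: 1069/1388 × $20,058.36 → $15,448.40
Total COGS = $3,778.10 + $6,357.24 + $15,448.40 = $25,583.74
Ending inventory (cost pool remaining) = $4,609.96
Check: goods available $30,193.70 = COGS $25,583.74 + ending $4,609.96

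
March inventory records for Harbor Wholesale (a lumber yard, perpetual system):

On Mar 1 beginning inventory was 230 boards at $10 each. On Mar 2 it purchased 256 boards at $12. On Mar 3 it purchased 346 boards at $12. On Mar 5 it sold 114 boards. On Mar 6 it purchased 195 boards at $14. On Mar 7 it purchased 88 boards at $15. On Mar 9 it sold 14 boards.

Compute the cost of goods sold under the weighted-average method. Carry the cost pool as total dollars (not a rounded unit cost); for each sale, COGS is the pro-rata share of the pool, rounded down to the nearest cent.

COGS = $1,476.56

After Mar 1: 230 on hand, pool $2,300.00 (≈ $10.0000 each)
After Mar 2: 486 on hand, pool $5,372.00 (≈ $11.0535 each)
After Mar 3: 832 on hand, pool $9,524.00 (≈ $11.4471 each)
Mar 5, sell 114: 114/832 × $9,524.00 → $1,304.97
After Mar 6: 913 on hand, pool $10,949.03 (≈ $11.9924 each)
After Mar 7: 1001 on hand, pool $12,269.03 (≈ $12.2568 each)
Mar 9, sell 14: 14/1001 × $12,269.03 → $171.59
Total COGS = $1,304.97 + $171.59 = $1,476.56
Ending inventory (cost pool remaining) = $12,097.44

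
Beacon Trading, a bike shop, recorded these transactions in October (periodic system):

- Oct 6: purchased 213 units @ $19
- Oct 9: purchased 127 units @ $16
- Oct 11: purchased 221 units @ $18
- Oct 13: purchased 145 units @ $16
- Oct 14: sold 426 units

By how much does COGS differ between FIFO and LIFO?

FIFO COGS: 213 @ $19 + 127 @ $16 + 86 @ $18 = $7,627
LIFO COGS: 145 @ $16 + 221 @ $18 + 60 @ $16 = $7,258
Difference = |$7,627 − $7,258| = $369

$369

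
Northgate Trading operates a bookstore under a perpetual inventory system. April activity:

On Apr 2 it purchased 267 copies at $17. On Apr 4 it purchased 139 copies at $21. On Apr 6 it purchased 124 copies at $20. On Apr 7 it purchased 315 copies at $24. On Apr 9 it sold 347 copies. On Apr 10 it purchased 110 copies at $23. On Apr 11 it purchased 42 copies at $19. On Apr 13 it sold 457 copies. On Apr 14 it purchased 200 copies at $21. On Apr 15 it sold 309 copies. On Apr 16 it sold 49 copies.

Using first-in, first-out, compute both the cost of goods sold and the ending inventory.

Apr 9, 347 sold [FIFO — oldest first]: 267 @ $17 + 80 @ $21 = $6,219
Apr 13, 457 sold [FIFO — oldest first]: 59 @ $21 + 124 @ $20 + 274 @ $24 = $10,295
Apr 15, 309 sold [FIFO — oldest first]: 41 @ $24 + 110 @ $23 + 42 @ $19 + 116 @ $21 = $6,748
Apr 16, 49 sold [FIFO — oldest first]: 49 @ $21 = $1,029
Total COGS = $6,219 + $10,295 + $6,748 + $1,029 = $24,291
Ending inventory: 35 @ $21 = $735
Check: goods available $25,026 = COGS $24,291 + ending $735

COGS = $24,291; ending inventory = $735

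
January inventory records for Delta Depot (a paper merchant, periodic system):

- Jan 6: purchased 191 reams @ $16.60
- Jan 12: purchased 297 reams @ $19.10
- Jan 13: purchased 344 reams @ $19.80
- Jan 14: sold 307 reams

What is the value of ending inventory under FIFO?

Jan 14, 307 sold [FIFO — oldest first]: 191 @ $16.60 + 116 @ $19.10 = $5,386.20
Ending inventory: 181 @ $19.10 + 344 @ $19.80 = $10,268.30
Check: goods available $15,654.50 = COGS $5,386.20 + ending $10,268.30

Ending inventory = $10,268.30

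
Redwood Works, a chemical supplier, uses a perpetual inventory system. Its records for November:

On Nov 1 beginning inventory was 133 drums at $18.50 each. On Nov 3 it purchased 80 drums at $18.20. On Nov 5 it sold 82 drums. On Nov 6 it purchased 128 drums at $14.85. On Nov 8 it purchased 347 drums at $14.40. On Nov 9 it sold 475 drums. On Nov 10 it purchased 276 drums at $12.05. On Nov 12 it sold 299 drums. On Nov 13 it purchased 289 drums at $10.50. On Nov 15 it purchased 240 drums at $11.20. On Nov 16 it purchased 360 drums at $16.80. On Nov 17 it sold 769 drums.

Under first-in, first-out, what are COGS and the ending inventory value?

COGS = $22,080.00; ending inventory = $3,830.40

Nov 5, 82 sold [FIFO — oldest first]: 82 @ $18.50 = $1,517.00
Nov 9, 475 sold [FIFO — oldest first]: 51 @ $18.50 + 80 @ $18.20 + 128 @ $14.85 + 216 @ $14.40 = $7,410.70
Nov 12, 299 sold [FIFO — oldest first]: 131 @ $14.40 + 168 @ $12.05 = $3,910.80
Nov 17, 769 sold [FIFO — oldest first]: 108 @ $12.05 + 289 @ $10.50 + 240 @ $11.20 + 132 @ $16.80 = $9,241.50
Total COGS = $1,517.00 + $7,410.70 + $3,910.80 + $9,241.50 = $22,080.00
Ending inventory: 228 @ $16.80 = $3,830.40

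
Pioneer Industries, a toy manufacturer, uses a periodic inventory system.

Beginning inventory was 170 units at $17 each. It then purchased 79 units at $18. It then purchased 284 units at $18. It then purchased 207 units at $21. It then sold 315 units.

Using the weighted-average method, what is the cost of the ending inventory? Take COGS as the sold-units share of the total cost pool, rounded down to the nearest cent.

Sale 1, sell 315: 315/740 × $13,771.00 → $5,861.97
Ending inventory (cost pool remaining) = $7,909.03

Ending inventory = $7,909.03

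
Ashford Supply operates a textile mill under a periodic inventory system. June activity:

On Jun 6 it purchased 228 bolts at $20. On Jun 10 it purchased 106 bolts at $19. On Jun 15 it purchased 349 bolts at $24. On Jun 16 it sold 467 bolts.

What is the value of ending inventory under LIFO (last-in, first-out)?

Ending inventory = $4,320

Jun 16, 467 sold [LIFO — newest first]: 349 @ $24 + 106 @ $19 + 12 @ $20 = $10,630
Ending inventory: 216 @ $20 = $4,320
Check: goods available $14,950 = COGS $10,630 + ending $4,320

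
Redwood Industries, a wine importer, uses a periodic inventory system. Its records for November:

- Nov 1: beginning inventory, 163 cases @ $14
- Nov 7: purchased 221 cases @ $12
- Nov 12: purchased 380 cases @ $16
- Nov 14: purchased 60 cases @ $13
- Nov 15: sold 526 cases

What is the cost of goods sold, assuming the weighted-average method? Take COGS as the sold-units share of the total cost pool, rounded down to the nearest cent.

Nov 15, sell 526: 526/824 × $11,794.00 → $7,528.69
Ending inventory (cost pool remaining) = $4,265.31

COGS = $7,528.69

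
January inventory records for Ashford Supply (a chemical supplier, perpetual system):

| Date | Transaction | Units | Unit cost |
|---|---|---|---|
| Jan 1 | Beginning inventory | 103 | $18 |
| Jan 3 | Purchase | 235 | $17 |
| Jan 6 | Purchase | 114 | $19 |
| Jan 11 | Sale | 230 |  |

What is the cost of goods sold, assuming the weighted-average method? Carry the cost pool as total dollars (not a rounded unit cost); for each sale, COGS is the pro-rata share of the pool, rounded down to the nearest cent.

COGS = $4,078.42

After Jan 1: 103 on hand, pool $1,854.00 (≈ $18.0000 each)
After Jan 3: 338 on hand, pool $5,849.00 (≈ $17.3047 each)
After Jan 6: 452 on hand, pool $8,015.00 (≈ $17.7323 each)
Jan 11, sell 230: 230/452 × $8,015.00 → $4,078.42
Ending inventory (cost pool remaining) = $3,936.58
Check: goods available $8,015.00 = COGS $4,078.42 + ending $3,936.58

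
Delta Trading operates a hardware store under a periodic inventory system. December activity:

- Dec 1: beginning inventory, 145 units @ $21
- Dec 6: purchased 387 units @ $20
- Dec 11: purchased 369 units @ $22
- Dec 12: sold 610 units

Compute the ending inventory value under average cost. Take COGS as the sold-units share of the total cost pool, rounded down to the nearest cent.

Dec 12, sell 610: 610/901 × $18,903.00 → $12,797.81
Ending inventory (cost pool remaining) = $6,105.19

Ending inventory = $6,105.19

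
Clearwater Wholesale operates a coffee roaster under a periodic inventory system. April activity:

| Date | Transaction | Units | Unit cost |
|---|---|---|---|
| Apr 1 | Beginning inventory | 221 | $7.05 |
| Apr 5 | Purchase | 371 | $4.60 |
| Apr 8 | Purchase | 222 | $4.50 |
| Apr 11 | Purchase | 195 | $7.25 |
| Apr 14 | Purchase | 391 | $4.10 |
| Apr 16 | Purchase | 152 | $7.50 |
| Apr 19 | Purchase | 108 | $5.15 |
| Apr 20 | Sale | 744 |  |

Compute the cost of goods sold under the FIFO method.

COGS = $3,948.65

Apr 20, 744 sold [FIFO — oldest first]: 221 @ $7.05 + 371 @ $4.60 + 152 @ $4.50 = $3,948.65
Ending inventory: 70 @ $4.50 + 195 @ $7.25 + 391 @ $4.10 + 152 @ $7.50 + 108 @ $5.15 = $5,028.05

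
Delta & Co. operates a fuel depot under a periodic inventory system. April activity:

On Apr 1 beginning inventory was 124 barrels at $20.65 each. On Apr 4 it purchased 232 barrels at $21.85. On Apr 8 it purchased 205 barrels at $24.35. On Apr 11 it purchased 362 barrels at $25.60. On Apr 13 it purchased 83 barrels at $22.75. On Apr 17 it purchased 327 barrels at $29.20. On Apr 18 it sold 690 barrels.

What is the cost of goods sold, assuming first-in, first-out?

Apr 18, 690 sold [FIFO — oldest first]: 124 @ $20.65 + 232 @ $21.85 + 205 @ $24.35 + 129 @ $25.60 = $15,923.95
Ending inventory: 233 @ $25.60 + 83 @ $22.75 + 327 @ $29.20 = $17,401.45

COGS = $15,923.95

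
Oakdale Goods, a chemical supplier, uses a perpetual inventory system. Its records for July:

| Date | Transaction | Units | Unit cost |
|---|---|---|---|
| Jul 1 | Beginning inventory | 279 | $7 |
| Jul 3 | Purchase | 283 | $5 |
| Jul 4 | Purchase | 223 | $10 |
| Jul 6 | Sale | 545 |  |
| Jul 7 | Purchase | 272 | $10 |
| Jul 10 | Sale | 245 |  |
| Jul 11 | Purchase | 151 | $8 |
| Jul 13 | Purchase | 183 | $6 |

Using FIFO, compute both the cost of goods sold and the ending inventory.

COGS = $5,648; ending inventory = $4,976

Jul 6, 545 sold [FIFO — oldest first]: 279 @ $7 + 266 @ $5 = $3,283
Jul 10, 245 sold [FIFO — oldest first]: 17 @ $5 + 223 @ $10 + 5 @ $10 = $2,365
Total COGS = $3,283 + $2,365 = $5,648
Ending inventory: 267 @ $10 + 151 @ $8 + 183 @ $6 = $4,976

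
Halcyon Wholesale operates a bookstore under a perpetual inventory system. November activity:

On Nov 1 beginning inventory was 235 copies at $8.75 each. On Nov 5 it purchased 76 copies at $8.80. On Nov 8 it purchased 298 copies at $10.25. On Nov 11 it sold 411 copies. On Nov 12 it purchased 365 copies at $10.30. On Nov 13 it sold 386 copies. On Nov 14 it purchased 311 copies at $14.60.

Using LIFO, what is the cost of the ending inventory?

Ending inventory = $6,089.35

Nov 11, 411 sold [LIFO — newest first]: 298 @ $10.25 + 76 @ $8.80 + 37 @ $8.75 = $4,047.05
Nov 13, 386 sold [LIFO — newest first]: 365 @ $10.30 + 21 @ $8.75 = $3,943.25
Total COGS = $4,047.05 + $3,943.25 = $7,990.30
Ending inventory: 177 @ $8.75 + 311 @ $14.60 = $6,089.35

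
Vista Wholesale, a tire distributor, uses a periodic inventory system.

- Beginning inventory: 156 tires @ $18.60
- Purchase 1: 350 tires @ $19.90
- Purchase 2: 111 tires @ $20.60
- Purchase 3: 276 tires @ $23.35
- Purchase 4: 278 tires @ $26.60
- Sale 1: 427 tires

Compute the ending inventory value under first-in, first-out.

Ending inventory = $17,698.10

Sale 1 (427) [FIFO — oldest first]: 156 @ $18.60 + 271 @ $19.90 = $8,294.50
Ending inventory: 79 @ $19.90 + 111 @ $20.60 + 276 @ $23.35 + 278 @ $26.60 = $17,698.10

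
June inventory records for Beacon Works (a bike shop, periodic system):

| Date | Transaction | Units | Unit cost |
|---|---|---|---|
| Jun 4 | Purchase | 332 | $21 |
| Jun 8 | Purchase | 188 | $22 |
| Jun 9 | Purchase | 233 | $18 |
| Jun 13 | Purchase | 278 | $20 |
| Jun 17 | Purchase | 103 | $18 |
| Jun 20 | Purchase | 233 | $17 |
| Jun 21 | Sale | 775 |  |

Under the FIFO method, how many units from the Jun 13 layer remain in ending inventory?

256

Jun 21, 775 sold [FIFO — oldest first]: 332 @ $21 + 188 @ $22 + 233 @ $18 + 22 @ $20 = $15,742
Ending inventory: 256 @ $20 + 103 @ $18 + 233 @ $17 = $10,935
Check: goods available $26,677 = COGS $15,742 + ending $10,935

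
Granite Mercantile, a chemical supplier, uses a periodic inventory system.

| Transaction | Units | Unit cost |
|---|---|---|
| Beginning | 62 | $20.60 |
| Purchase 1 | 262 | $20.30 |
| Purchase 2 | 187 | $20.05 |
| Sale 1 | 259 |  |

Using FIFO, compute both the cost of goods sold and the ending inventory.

COGS = $5,276.30; ending inventory = $5,068.85

Sale 1 (259) [FIFO — oldest first]: 62 @ $20.60 + 197 @ $20.30 = $5,276.30
Ending inventory: 65 @ $20.30 + 187 @ $20.05 = $5,068.85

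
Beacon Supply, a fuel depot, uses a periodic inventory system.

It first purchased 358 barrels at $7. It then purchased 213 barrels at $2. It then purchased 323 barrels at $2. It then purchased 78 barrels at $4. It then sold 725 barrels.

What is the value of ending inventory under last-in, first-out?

Ending inventory = $1,729

Sale 1 (725) [LIFO — newest first]: 78 @ $4 + 323 @ $2 + 213 @ $2 + 111 @ $7 = $2,161
Ending inventory: 247 @ $7 = $1,729
Check: goods available $3,890 = COGS $2,161 + ending $1,729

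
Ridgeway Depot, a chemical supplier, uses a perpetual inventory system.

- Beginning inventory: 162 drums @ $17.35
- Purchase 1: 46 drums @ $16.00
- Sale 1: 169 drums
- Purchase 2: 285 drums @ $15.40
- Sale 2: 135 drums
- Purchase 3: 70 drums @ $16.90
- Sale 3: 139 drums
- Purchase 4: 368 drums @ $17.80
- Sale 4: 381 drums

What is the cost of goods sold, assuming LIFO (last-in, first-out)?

COGS = $13,945.25

Sale 1 (169) [LIFO — newest first]: 46 @ $16.00 + 123 @ $17.35 = $2,870.05
Sale 2 (135) [LIFO — newest first]: 135 @ $15.40 = $2,079.00
Sale 3 (139) [LIFO — newest first]: 70 @ $16.90 + 69 @ $15.40 = $2,245.60
Sale 4 (381) [LIFO — newest first]: 368 @ $17.80 + 13 @ $15.40 = $6,750.60
Total COGS = $2,870.05 + $2,079.00 + $2,245.60 + $6,750.60 = $13,945.25
Ending inventory: 39 @ $17.35 + 68 @ $15.40 = $1,723.85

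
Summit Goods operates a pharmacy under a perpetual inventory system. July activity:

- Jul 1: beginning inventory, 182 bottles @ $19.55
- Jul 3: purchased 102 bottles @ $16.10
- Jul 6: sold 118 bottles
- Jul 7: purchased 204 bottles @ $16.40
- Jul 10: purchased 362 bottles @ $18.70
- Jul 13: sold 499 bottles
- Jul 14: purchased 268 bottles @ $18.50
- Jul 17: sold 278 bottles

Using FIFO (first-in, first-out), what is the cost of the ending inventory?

Ending inventory = $4,125.50

Jul 6, 118 sold [FIFO — oldest first]: 118 @ $19.55 = $2,306.90
Jul 13, 499 sold [FIFO — oldest first]: 64 @ $19.55 + 102 @ $16.10 + 204 @ $16.40 + 129 @ $18.70 = $8,651.30
Jul 17, 278 sold [FIFO — oldest first]: 233 @ $18.70 + 45 @ $18.50 = $5,189.60
Total COGS = $2,306.90 + $8,651.30 + $5,189.60 = $16,147.80
Ending inventory: 223 @ $18.50 = $4,125.50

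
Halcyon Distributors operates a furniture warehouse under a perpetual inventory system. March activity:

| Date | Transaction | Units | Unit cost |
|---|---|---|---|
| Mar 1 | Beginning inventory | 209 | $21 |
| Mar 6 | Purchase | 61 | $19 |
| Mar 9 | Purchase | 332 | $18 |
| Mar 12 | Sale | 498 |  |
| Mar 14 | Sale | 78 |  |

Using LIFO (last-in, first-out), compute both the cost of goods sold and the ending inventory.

Mar 12, 498 sold [LIFO — newest first]: 332 @ $18 + 61 @ $19 + 105 @ $21 = $9,340
Mar 14, 78 sold [LIFO — newest first]: 78 @ $21 = $1,638
Total COGS = $9,340 + $1,638 = $10,978
Ending inventory: 26 @ $21 = $546
Check: goods available $11,524 = COGS $10,978 + ending $546

COGS = $10,978; ending inventory = $546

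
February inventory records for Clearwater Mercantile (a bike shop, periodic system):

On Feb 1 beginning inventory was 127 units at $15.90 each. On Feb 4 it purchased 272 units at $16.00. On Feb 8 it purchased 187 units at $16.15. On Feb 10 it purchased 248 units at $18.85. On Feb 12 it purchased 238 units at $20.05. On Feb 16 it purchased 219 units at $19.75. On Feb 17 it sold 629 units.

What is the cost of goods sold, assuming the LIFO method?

COGS = $12,339.35

Feb 17, 629 sold [LIFO — newest first]: 219 @ $19.75 + 238 @ $20.05 + 172 @ $18.85 = $12,339.35
Ending inventory: 127 @ $15.90 + 272 @ $16.00 + 187 @ $16.15 + 76 @ $18.85 = $10,823.95
Check: goods available $23,163.30 = COGS $12,339.35 + ending $10,823.95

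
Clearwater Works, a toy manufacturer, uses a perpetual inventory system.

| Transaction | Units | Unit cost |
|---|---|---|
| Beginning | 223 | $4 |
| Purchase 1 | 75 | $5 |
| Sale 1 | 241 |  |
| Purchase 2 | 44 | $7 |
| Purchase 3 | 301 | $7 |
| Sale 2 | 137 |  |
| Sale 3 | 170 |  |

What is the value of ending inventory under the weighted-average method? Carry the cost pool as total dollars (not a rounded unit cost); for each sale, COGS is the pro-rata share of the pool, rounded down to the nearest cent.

Ending inventory = $627.99

After Beginning: 223 on hand, pool $892.00 (≈ $4.0000 each)
After Purchase 1: 298 on hand, pool $1,267.00 (≈ $4.2517 each)
Sale 1, sell 241: 241/298 × $1,267.00 → $1,024.65
After Purchase 2: 101 on hand, pool $550.35 (≈ $5.4490 each)
After Purchase 3: 402 on hand, pool $2,657.35 (≈ $6.6103 each)
Sale 2, sell 137: 137/402 × $2,657.35 → $905.61
Sale 3, sell 170: 170/265 × $1,751.74 → $1,123.75
Total COGS = $1,024.65 + $905.61 + $1,123.75 = $3,054.01
Ending inventory (cost pool remaining) = $627.99
Check: goods available $3,682.00 = COGS $3,054.01 + ending $627.99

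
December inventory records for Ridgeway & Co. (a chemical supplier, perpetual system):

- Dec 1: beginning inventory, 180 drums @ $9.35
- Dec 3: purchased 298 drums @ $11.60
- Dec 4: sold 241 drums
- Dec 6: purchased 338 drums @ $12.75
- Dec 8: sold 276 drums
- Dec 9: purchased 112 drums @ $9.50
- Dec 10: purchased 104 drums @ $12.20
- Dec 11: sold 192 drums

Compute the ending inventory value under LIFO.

Ending inventory = $3,362.70

Dec 4, 241 sold [LIFO — newest first]: 241 @ $11.60 = $2,795.60
Dec 8, 276 sold [LIFO — newest first]: 276 @ $12.75 = $3,519.00
Dec 11, 192 sold [LIFO — newest first]: 104 @ $12.20 + 88 @ $9.50 = $2,104.80
Total COGS = $2,795.60 + $3,519.00 + $2,104.80 = $8,419.40
Ending inventory: 180 @ $9.35 + 57 @ $11.60 + 62 @ $12.75 + 24 @ $9.50 = $3,362.70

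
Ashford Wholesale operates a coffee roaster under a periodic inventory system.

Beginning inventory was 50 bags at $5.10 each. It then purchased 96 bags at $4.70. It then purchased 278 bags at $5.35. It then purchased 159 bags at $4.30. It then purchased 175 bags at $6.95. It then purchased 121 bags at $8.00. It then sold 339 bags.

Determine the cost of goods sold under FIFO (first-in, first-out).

Sale 1 (339) [FIFO — oldest first]: 50 @ $5.10 + 96 @ $4.70 + 193 @ $5.35 = $1,738.75
Ending inventory: 85 @ $5.35 + 159 @ $4.30 + 175 @ $6.95 + 121 @ $8.00 = $3,322.70
Check: goods available $5,061.45 = COGS $1,738.75 + ending $3,322.70

COGS = $1,738.75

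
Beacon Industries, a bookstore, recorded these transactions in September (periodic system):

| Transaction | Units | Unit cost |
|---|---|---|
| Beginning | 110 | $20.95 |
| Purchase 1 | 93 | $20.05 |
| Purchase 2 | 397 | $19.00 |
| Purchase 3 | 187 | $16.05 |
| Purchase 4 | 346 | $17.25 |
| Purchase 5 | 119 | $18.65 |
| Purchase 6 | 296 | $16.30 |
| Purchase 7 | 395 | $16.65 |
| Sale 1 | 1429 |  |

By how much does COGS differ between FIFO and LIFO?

$1,561.70

FIFO COGS: 110 @ $20.95 + 93 @ $20.05 + 397 @ $19.00 + 187 @ $16.05 + 346 @ $17.25 + 119 @ $18.65 + 177 @ $16.30 = $25,786.45
LIFO COGS: 395 @ $16.65 + 296 @ $16.30 + 119 @ $18.65 + 346 @ $17.25 + 187 @ $16.05 + 86 @ $19.00 = $24,224.75
Difference = |$25,786.45 − $24,224.75| = $1,561.70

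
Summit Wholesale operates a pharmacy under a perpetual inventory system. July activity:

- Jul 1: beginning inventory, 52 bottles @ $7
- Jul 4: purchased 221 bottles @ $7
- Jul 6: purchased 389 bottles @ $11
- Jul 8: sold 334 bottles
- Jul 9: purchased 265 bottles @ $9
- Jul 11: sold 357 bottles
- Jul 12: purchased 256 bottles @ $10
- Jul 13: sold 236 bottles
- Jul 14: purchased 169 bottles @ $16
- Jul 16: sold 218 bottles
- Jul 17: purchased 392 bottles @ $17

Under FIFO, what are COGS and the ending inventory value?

Jul 8, 334 sold [FIFO — oldest first]: 52 @ $7 + 221 @ $7 + 61 @ $11 = $2,582
Jul 11, 357 sold [FIFO — oldest first]: 328 @ $11 + 29 @ $9 = $3,869
Jul 13, 236 sold [FIFO — oldest first]: 236 @ $9 = $2,124
Jul 16, 218 sold [FIFO — oldest first]: 218 @ $10 = $2,180
Total COGS = $2,582 + $3,869 + $2,124 + $2,180 = $10,755
Ending inventory: 38 @ $10 + 169 @ $16 + 392 @ $17 = $9,748

COGS = $10,755; ending inventory = $9,748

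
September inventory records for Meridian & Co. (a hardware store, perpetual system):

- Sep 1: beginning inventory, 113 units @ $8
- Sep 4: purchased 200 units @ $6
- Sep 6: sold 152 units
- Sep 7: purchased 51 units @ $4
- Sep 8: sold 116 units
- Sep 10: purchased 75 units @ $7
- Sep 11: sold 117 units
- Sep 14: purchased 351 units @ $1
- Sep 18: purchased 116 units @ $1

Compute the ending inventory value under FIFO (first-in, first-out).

Sep 6, 152 sold [FIFO — oldest first]: 113 @ $8 + 39 @ $6 = $1,138
Sep 8, 116 sold [FIFO — oldest first]: 116 @ $6 = $696
Sep 11, 117 sold [FIFO — oldest first]: 45 @ $6 + 51 @ $4 + 21 @ $7 = $621
Total COGS = $1,138 + $696 + $621 = $2,455
Ending inventory: 54 @ $7 + 351 @ $1 + 116 @ $1 = $845
Check: goods available $3,300 = COGS $2,455 + ending $845

Ending inventory = $845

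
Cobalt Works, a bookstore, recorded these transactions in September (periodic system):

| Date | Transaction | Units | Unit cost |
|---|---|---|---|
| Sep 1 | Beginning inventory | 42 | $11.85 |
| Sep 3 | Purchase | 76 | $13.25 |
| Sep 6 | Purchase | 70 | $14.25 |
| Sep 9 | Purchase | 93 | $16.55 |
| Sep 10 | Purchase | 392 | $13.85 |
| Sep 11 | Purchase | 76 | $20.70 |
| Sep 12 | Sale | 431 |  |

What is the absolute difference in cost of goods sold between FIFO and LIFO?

$371.10

FIFO COGS: 42 @ $11.85 + 76 @ $13.25 + 70 @ $14.25 + 93 @ $16.55 + 150 @ $13.85 = $6,118.85
LIFO COGS: 76 @ $20.70 + 355 @ $13.85 = $6,489.95
Difference = |$6,118.85 − $6,489.95| = $371.10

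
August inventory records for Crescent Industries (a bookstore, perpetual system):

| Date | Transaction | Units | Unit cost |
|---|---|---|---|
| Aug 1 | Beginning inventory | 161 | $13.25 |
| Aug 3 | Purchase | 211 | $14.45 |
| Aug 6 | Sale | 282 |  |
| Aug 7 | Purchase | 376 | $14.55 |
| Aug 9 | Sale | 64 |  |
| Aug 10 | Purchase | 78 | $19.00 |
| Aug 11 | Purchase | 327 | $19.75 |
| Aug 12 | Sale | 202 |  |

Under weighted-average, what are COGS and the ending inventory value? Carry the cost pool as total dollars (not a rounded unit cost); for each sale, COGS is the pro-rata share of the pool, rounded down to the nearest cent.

After Aug 1: 161 on hand, pool $2,133.25 (≈ $13.2500 each)
After Aug 3: 372 on hand, pool $5,182.20 (≈ $13.9306 each)
Aug 6, sell 282: 282/372 × $5,182.20 → $3,928.44
After Aug 7: 466 on hand, pool $6,724.56 (≈ $14.4304 each)
Aug 9, sell 64: 64/466 × $6,724.56 → $923.54
After Aug 10: 480 on hand, pool $7,283.02 (≈ $15.1730 each)
After Aug 11: 807 on hand, pool $13,741.27 (≈ $17.0276 each)
Aug 12, sell 202: 202/807 × $13,741.27 → $3,439.57
Total COGS = $3,928.44 + $923.54 + $3,439.57 = $8,291.55
Ending inventory (cost pool remaining) = $10,301.70

COGS = $8,291.55; ending inventory = $10,301.70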